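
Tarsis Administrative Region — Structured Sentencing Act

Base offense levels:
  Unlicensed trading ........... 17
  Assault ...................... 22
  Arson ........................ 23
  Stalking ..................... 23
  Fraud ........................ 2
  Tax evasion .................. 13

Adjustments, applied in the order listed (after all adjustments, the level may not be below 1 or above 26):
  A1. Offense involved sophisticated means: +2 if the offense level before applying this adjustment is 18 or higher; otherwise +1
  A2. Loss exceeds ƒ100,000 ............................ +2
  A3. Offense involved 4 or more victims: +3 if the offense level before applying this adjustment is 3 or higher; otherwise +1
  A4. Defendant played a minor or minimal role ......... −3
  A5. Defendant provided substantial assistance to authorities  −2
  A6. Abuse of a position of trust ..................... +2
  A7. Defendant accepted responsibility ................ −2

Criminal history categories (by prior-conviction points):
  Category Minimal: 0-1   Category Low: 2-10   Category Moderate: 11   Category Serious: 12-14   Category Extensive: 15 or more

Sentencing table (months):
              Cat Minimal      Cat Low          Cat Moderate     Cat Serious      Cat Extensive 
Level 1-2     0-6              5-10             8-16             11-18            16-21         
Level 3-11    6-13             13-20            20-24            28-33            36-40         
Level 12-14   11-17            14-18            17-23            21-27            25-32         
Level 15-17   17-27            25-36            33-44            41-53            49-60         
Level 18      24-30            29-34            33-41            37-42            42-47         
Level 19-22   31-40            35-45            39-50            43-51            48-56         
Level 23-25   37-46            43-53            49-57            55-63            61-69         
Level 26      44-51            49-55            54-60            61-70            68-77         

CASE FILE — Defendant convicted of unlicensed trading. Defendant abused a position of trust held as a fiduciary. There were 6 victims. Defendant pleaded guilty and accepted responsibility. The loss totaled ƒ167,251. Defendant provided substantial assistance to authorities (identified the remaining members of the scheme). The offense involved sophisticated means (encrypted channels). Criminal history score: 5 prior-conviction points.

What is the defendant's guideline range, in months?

Base offense level for unlicensed trading: 17.
A1 applies (level before this adjustment is 17 < 18, so +1): 17 + 1 = 18.
A2 applies: 18 + 2 = 20.
A3 applies (level before this adjustment is 20 ≥ 3, so +3): 20 + 3 = 23.
A5 applies: 23 − 2 = 21.
A6 applies: 21 + 2 = 23.
A7 applies: 23 − 2 = 21.
Final offense level: 21.
Criminal history: 5 prior points → Category Low (2-10).
Level 21 falls in the 19-22 band.
Grid: Level 19-22 × Category Low = 35-45 months.

35-45 months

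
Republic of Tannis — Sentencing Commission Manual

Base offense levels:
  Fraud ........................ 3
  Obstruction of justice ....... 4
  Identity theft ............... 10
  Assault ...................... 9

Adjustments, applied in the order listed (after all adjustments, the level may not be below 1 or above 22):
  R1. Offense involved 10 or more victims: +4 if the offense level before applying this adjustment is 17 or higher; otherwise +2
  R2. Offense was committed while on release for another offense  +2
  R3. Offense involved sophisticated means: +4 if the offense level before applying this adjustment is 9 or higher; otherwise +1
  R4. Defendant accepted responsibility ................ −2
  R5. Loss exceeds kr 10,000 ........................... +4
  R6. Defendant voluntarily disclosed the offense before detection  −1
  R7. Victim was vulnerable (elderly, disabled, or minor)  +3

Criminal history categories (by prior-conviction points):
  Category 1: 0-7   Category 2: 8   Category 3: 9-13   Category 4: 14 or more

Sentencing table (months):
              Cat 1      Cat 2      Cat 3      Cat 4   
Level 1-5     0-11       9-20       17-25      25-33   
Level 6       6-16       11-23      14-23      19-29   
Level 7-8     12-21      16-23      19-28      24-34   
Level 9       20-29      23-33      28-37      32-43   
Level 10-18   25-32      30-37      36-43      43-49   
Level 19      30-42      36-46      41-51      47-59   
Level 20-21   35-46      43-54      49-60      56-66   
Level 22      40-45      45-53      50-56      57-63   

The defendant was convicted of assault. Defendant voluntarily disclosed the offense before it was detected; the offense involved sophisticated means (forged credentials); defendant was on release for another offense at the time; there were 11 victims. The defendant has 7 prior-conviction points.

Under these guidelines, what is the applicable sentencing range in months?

Base offense level for assault: 9.
R1 applies (level before this adjustment is 9 < 17, so +2): 9 + 2 = 11.
R2 applies: 11 + 2 = 13.
R3 applies (level before this adjustment is 13 ≥ 9, so +4): 13 + 4 = 17.
R6 applies: 17 − 1 = 16.
Final offense level: 16.
Criminal history: 7 prior points → Category 1 (0-7).
Level 16 falls in the 10-18 band.
Grid: Level 10-18 × Category 1 = 25-32 months.

25-32 months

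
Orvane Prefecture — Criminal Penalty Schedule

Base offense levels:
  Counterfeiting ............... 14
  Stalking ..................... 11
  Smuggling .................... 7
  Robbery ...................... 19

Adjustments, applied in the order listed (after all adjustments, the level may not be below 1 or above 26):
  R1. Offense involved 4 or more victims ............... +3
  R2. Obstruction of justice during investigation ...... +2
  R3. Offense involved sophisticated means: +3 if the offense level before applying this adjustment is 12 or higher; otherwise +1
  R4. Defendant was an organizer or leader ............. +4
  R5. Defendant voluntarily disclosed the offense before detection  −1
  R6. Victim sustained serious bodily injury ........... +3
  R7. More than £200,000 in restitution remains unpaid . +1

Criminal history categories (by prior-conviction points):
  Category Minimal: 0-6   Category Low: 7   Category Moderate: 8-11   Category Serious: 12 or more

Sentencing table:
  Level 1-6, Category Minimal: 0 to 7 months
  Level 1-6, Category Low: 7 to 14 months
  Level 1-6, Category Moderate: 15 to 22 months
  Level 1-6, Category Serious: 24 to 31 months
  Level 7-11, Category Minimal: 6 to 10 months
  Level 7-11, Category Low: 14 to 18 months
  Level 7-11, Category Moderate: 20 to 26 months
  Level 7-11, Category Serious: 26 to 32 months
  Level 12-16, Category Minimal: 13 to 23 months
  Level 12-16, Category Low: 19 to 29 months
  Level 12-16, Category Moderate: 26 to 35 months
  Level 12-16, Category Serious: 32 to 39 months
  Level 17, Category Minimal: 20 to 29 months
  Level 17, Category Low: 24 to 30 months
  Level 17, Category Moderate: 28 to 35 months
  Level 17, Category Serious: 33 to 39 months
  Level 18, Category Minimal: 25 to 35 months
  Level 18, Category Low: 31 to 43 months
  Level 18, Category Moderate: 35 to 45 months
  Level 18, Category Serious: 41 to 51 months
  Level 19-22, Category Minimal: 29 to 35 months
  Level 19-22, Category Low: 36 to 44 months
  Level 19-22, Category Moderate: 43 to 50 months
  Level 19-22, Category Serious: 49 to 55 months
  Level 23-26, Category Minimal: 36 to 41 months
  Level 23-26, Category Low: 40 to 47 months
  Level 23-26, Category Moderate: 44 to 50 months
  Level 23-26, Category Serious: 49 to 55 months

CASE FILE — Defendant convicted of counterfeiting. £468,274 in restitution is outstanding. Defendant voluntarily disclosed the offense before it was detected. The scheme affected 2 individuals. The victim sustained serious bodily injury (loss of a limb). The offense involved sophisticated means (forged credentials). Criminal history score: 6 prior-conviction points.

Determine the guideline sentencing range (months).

Base offense level for counterfeiting: 14.
R1 does not apply.
R2 does not apply.
R3 applies (level before this adjustment is 14 ≥ 12, so +3): 14 + 3 = 17.
R4 does not apply.
R5 applies: 17 − 1 = 16.
R6 applies: 16 + 3 = 19.
R7 applies: 19 + 1 = 20.
Final offense level: 20.
Criminal history: 6 prior points → Category Minimal (0-6).
Level 20 falls in the 19-22 band.
Grid: Level 19-22 × Category Minimal = 29-35 months.

29-35 months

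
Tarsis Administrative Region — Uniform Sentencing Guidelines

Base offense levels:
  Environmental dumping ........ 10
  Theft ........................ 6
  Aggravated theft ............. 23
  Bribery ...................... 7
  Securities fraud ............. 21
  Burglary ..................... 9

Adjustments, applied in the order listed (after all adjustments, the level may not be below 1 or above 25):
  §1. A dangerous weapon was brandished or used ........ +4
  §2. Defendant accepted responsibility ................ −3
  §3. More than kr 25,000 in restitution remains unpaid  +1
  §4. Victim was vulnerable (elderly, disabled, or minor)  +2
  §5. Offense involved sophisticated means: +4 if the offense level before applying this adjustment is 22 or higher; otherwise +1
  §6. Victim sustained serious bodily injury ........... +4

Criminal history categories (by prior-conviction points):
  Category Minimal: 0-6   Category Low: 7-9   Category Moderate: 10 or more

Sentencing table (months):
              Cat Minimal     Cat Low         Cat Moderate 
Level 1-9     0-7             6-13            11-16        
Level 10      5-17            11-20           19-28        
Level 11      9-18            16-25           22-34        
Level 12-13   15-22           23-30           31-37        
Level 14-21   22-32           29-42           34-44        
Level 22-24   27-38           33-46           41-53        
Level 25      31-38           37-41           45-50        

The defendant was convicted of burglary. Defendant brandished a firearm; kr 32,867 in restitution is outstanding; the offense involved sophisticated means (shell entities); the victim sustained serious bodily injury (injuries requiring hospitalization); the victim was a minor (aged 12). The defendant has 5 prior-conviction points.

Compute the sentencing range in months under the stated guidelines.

Base offense level for burglary: 9.
§1 applies: 9 + 4 = 13.
§2 does not apply.
§3 applies: 13 + 1 = 14.
§4 applies: 14 + 2 = 16.
§5 applies (level before this adjustment is 16 < 22, so +1): 16 + 1 = 17.
§6 applies: 17 + 4 = 21.
Final offense level: 21.
Criminal history: 5 prior points → Category Minimal (0-6).
Level 21 falls in the 14-21 band.
Grid: Level 14-21 × Category Minimal = 22-32 months.

22-32 months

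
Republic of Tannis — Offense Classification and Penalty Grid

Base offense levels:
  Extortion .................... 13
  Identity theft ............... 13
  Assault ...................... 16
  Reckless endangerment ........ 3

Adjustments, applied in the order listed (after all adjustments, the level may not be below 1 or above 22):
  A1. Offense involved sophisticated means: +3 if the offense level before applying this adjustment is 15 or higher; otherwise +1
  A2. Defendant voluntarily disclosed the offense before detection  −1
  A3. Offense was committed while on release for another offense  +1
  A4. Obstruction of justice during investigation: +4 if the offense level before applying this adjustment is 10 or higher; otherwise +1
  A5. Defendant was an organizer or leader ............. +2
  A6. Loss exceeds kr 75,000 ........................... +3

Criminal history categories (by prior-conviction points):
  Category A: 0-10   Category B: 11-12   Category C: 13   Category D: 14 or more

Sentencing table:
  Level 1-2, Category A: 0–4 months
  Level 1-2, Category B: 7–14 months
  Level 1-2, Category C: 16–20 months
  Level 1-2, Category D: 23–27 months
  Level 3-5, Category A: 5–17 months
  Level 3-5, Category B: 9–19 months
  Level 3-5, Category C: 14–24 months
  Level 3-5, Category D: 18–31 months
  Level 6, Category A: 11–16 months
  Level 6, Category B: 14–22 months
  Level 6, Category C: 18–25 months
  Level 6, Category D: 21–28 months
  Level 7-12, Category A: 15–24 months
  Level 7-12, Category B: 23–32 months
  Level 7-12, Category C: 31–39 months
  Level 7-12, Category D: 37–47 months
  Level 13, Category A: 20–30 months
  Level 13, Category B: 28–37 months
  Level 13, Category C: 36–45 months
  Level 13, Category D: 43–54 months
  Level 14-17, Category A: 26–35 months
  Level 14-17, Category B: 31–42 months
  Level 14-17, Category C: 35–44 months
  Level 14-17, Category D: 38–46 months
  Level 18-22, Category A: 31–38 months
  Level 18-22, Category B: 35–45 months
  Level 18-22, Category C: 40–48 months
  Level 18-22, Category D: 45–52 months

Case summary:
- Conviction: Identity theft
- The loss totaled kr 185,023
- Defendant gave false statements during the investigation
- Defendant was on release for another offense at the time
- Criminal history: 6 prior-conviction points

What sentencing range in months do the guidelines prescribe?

Base offense level for identity theft: 13.
A3 applies: 13 + 1 = 14.
A4 applies (level before this adjustment is 14 ≥ 10, so +4): 14 + 4 = 18.
A6 applies: 18 + 3 = 21.
Final offense level: 21.
Criminal history: 6 prior points → Category A (0-10).
Level 21 falls in the 18-22 band.
Grid: Level 18-22 × Category A = 31-38 months.

31-38 months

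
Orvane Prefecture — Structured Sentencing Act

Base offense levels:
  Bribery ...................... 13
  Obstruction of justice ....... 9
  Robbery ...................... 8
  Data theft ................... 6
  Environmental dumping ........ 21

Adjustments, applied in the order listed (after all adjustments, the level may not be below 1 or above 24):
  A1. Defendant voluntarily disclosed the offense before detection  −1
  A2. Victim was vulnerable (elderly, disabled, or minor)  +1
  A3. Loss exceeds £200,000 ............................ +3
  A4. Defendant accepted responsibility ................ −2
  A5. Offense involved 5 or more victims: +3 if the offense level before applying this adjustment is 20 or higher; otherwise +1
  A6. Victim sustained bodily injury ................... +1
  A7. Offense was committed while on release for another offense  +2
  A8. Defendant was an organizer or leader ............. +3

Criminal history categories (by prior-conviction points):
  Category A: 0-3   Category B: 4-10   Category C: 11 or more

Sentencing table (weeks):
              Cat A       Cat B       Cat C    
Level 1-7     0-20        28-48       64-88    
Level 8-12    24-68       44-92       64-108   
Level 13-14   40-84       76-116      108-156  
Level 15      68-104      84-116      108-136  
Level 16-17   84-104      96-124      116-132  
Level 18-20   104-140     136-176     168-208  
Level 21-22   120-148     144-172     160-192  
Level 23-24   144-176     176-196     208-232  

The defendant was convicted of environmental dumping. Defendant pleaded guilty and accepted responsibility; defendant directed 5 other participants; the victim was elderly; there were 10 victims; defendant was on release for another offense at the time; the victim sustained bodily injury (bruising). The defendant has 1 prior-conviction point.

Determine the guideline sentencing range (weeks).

Base offense level for environmental dumping: 21.
A1 does not apply.
A2 applies: 21 + 1 = 22.
A4 applies: 22 − 2 = 20.
A5 applies (level before this adjustment is 20 ≥ 20, so +3): 20 + 3 = 23.
A6 applies: 23 + 1 = 24.
A7 applies: 24 + 2 = 26.
A8 applies: 26 + 3 = 29.
Level 29 exceeds the maximum of 24; capped at 24.
Final offense level: 24.
Criminal history: 1 prior point → Category A (0-3).
Level 24 falls in the 23-24 band.
Grid: Level 23-24 × Category A = 144-176 weeks.

144-176 weeks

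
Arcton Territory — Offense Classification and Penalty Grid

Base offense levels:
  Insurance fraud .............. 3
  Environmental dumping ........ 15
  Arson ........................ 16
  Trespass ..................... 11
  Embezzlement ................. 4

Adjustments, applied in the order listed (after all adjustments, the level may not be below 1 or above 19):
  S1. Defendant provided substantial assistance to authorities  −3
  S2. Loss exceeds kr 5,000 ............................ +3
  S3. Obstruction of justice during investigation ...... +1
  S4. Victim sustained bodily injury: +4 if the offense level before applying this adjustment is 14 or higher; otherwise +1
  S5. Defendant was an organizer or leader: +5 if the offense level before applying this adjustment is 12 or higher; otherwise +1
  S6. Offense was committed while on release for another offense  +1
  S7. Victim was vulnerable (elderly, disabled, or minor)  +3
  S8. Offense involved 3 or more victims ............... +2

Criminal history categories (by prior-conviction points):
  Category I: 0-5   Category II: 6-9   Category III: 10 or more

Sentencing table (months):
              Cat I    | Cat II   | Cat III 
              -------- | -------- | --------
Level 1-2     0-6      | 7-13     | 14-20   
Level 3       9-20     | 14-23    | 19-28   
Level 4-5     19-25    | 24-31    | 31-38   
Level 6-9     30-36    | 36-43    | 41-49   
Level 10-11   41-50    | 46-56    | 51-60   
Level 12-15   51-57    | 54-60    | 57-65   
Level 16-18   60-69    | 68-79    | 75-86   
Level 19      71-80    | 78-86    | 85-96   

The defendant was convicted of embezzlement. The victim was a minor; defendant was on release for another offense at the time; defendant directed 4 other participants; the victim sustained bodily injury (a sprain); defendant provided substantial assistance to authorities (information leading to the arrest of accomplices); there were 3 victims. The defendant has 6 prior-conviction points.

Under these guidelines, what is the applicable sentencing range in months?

36-43 months

Base offense level for embezzlement: 4.
S1 applies: 4 − 3 = 1.
S2 does not apply.
S4 applies (level before this adjustment is 1 < 14, so +1): 1 + 1 = 2.
S5 applies (level before this adjustment is 2 < 12, so +1): 2 + 1 = 3.
S6 applies: 3 + 1 = 4.
S7 applies: 4 + 3 = 7.
S8 applies: 7 + 2 = 9.
Final offense level: 9.
Criminal history: 6 prior points → Category II (6-9).
Level 9 falls in the 6-9 band.
Grid: Level 6-9 × Category II = 36-43 months.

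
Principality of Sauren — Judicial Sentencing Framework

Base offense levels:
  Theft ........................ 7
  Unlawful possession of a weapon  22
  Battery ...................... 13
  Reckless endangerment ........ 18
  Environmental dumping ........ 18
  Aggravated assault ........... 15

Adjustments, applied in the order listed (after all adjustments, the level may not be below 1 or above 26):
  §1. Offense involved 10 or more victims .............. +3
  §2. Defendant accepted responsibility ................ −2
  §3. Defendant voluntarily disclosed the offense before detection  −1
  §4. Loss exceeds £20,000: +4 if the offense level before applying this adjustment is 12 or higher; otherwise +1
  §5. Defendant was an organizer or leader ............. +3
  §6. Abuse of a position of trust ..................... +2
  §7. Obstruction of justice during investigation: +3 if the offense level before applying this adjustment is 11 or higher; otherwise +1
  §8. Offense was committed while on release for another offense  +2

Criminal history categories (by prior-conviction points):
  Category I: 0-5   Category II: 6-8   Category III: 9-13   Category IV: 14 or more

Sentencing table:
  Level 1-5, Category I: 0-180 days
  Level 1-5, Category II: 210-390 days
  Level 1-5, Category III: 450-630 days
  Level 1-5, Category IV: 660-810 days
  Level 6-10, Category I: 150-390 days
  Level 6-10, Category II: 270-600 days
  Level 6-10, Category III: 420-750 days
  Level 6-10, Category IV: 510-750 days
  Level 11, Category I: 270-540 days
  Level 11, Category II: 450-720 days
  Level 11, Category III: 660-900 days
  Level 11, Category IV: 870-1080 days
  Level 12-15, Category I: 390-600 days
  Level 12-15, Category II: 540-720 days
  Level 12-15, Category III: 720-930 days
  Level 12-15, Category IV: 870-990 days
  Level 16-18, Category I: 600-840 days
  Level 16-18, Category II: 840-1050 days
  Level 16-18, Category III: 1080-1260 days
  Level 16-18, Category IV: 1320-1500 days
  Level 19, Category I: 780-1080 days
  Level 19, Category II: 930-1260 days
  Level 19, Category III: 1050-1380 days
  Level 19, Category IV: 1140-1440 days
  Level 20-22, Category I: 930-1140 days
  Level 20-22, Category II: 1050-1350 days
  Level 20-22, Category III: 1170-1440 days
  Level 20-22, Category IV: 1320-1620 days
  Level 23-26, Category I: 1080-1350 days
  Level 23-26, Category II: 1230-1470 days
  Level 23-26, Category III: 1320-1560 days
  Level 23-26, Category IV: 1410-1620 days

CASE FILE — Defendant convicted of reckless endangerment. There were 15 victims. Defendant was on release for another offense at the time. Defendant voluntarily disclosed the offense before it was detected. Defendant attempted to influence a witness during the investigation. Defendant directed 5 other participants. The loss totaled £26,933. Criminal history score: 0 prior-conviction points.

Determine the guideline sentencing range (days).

Base offense level for reckless endangerment: 18.
§1 applies: 18 + 3 = 21.
§3 applies: 21 − 1 = 20.
§4 applies (level before this adjustment is 20 ≥ 12, so +4): 20 + 4 = 24.
§5 applies: 24 + 3 = 27.
§7 applies (level before this adjustment is 27 ≥ 11, so +3): 27 + 3 = 30.
§8 applies: 30 + 2 = 32.
Level 32 exceeds the maximum of 26; capped at 26.
Final offense level: 26.
Criminal history: 0 prior points → Category I (0-5).
Level 26 falls in the 23-26 band.
Grid: Level 23-26 × Category I = 1080-1350 days.

1080-1350 days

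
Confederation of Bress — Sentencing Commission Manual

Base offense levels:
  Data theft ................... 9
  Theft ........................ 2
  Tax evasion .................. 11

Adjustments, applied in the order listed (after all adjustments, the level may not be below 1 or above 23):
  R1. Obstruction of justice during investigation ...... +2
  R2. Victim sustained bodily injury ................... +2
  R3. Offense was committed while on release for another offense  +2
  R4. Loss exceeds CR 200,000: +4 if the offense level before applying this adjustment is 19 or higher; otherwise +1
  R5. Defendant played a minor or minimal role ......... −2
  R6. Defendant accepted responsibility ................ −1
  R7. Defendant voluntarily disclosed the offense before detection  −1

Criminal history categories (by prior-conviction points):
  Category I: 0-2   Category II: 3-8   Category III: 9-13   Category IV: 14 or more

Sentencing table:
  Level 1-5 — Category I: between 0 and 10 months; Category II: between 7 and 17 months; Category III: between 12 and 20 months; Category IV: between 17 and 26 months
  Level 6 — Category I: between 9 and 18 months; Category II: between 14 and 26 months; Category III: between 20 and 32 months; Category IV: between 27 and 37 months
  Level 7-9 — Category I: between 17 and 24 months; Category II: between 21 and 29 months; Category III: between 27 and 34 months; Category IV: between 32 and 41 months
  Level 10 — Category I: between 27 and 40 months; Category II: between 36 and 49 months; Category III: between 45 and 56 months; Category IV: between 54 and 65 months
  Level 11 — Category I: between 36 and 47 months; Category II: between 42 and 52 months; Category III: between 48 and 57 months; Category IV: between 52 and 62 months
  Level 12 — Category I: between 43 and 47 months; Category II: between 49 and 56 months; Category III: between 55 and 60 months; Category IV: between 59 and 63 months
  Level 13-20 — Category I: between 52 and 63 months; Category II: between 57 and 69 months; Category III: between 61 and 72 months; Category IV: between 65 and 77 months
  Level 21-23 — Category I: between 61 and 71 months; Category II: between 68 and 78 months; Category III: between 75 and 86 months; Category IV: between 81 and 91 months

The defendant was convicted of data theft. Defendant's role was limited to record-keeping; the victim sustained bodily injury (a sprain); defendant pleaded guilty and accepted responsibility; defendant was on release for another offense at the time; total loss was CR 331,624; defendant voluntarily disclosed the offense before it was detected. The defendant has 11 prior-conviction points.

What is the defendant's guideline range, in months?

Base offense level for data theft: 9.
R2 applies: 9 + 2 = 11.
R3 applies: 11 + 2 = 13.
R4 applies (level before this adjustment is 13 < 19, so +1): 13 + 1 = 14.
R5 applies: 14 − 2 = 12.
R6 applies: 12 − 1 = 11.
R7 applies: 11 − 1 = 10.
Final offense level: 10.
Criminal history: 11 prior points → Category III (9-13).
Level 10 falls in the 10 band.
Grid: Level 10 × Category III = 45-56 months.

45-56 months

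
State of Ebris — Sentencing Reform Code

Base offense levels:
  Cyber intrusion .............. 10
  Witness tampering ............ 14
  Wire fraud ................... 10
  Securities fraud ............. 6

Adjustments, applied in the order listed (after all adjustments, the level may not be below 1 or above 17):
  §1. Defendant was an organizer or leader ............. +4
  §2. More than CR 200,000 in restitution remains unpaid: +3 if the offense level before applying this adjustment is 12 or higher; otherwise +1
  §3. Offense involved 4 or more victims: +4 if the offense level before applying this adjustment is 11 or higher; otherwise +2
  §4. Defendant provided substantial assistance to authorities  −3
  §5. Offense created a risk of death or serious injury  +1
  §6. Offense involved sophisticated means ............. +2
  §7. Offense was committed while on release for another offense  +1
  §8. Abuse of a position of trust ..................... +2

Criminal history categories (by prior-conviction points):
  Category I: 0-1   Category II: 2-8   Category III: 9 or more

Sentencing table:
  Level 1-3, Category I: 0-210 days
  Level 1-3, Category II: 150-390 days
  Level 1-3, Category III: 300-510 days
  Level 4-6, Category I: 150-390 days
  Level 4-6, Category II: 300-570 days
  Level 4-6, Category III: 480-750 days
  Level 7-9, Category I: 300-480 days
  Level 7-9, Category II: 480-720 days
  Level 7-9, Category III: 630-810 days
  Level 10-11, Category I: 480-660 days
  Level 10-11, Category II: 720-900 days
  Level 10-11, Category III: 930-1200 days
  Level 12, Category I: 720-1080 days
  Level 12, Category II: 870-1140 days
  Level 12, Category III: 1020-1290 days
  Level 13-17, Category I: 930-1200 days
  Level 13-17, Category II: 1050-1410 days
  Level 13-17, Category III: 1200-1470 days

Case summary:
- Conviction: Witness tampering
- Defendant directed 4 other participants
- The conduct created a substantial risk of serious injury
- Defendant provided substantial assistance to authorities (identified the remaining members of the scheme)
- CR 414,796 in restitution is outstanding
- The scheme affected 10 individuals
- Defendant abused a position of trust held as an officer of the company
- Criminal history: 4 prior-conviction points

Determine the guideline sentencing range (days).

Base offense level for witness tampering: 14.
§1 applies: 14 + 4 = 18.
§2 applies (level before this adjustment is 18 ≥ 12, so +3): 18 + 3 = 21.
§3 applies (level before this adjustment is 21 ≥ 11, so +4): 21 + 4 = 25.
§4 applies: 25 − 3 = 22.
§5 applies: 22 + 1 = 23.
§8 applies: 23 + 2 = 25.
Level 25 exceeds the maximum of 17; capped at 17.
Final offense level: 17.
Criminal history: 4 prior points → Category II (2-8).
Level 17 falls in the 13-17 band.
Grid: Level 13-17 × Category II = 1050-1410 days.

1050-1410 days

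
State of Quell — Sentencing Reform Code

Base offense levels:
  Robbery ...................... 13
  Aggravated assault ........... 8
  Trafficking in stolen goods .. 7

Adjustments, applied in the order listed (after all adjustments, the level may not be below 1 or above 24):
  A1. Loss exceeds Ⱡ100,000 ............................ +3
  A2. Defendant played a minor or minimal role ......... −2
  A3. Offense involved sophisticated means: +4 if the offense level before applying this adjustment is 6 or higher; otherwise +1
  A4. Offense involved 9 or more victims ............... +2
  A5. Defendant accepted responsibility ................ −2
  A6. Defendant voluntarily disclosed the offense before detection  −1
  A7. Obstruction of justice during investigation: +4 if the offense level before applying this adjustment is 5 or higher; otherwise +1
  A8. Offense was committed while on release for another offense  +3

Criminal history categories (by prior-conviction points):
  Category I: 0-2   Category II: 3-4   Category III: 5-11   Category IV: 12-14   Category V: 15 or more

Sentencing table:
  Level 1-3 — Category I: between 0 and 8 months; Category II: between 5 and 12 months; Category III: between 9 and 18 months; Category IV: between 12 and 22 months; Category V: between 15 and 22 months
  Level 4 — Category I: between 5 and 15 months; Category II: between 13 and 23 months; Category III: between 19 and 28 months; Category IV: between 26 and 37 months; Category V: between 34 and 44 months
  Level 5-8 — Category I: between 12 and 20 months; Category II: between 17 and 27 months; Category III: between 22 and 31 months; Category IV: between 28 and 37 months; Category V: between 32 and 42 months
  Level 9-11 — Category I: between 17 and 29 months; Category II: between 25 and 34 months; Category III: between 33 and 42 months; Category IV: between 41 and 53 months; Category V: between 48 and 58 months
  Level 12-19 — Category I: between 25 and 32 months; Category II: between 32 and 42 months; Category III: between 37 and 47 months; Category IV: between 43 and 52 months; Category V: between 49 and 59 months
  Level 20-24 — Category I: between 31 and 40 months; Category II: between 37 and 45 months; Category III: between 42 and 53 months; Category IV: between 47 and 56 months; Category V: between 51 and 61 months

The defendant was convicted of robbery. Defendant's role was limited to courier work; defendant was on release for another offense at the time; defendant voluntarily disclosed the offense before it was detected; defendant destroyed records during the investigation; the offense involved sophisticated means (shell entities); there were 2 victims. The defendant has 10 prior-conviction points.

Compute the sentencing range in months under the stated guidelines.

42-53 months

Base offense level for robbery: 13.
A2 applies: 13 − 2 = 11.
A3 applies (level before this adjustment is 11 ≥ 6, so +4): 11 + 4 = 15.
A5 does not apply.
A6 applies: 15 − 1 = 14.
A7 applies (level before this adjustment is 14 ≥ 5, so +4): 14 + 4 = 18.
A8 applies: 18 + 3 = 21.
Final offense level: 21.
Criminal history: 10 prior points → Category III (5-11).
Level 21 falls in the 20-24 band.
Grid: Level 20-24 × Category III = 42-53 months.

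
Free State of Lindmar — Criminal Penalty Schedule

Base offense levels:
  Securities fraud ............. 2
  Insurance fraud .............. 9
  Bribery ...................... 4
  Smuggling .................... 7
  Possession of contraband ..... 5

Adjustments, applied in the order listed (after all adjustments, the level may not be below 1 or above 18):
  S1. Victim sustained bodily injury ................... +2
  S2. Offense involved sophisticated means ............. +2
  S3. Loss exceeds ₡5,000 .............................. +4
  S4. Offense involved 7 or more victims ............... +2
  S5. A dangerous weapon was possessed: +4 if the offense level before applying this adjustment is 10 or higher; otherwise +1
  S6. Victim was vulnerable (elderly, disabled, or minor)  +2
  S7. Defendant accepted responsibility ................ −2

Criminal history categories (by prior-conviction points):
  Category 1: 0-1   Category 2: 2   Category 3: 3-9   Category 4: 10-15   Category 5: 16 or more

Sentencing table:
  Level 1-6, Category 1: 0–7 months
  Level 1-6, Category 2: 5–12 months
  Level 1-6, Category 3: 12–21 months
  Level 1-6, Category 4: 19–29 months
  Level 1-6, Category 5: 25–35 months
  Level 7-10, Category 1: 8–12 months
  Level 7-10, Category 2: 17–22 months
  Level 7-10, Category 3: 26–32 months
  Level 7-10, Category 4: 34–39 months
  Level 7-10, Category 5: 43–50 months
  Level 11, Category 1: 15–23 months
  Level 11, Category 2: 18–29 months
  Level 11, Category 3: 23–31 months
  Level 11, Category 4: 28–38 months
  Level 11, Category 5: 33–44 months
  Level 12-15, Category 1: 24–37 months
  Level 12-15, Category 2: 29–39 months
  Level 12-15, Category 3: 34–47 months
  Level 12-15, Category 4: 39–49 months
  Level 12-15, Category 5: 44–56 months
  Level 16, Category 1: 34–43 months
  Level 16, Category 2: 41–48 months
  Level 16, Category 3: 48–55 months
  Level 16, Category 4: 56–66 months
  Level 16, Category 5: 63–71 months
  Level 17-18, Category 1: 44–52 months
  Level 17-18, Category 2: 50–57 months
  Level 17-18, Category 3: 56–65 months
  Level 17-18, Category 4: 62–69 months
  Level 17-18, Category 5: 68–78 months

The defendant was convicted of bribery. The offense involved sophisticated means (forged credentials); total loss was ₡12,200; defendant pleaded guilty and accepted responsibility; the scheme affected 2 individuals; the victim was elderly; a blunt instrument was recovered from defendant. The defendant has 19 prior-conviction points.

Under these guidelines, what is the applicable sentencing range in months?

Base offense level for bribery: 4.
S1 does not apply.
S2 applies: 4 + 2 = 6.
S3 applies: 6 + 4 = 10.
S4 does not apply.
S5 applies (level before this adjustment is 10 ≥ 10, so +4): 10 + 4 = 14.
S6 applies: 14 + 2 = 16.
S7 applies: 16 − 2 = 14.
Final offense level: 14.
Criminal history: 19 prior points → Category 5 (16+).
Level 14 falls in the 12-15 band.
Grid: Level 12-15 × Category 5 = 44-56 months.

44-56 months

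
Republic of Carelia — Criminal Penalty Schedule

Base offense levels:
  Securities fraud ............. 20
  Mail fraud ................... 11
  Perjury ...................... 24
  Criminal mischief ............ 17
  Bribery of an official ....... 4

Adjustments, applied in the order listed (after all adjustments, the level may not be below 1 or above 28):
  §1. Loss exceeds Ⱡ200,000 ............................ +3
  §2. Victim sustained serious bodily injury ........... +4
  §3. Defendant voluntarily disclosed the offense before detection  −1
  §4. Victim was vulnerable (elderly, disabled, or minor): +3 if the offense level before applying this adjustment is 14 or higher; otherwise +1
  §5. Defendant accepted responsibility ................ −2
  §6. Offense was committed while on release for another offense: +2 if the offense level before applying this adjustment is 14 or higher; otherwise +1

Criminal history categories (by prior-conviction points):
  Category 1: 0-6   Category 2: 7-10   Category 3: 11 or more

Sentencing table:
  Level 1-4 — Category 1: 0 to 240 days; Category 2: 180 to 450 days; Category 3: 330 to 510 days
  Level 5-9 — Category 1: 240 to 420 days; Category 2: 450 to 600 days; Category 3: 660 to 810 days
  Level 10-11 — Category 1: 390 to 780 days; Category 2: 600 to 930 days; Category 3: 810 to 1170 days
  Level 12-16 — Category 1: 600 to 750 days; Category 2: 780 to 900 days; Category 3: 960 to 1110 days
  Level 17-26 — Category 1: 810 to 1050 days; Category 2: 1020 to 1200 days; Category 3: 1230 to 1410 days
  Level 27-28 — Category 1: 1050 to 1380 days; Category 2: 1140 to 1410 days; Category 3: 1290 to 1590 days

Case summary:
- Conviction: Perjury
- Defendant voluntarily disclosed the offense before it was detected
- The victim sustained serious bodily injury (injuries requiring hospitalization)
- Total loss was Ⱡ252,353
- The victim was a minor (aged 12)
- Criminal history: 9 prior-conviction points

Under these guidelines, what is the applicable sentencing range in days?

Base offense level for perjury: 24.
§1 applies: 24 + 3 = 27.
§2 applies: 27 + 4 = 31.
§3 applies: 31 − 1 = 30.
§4 applies (level before this adjustment is 30 ≥ 14, so +3): 30 + 3 = 33.
Level 33 exceeds the maximum of 28; capped at 28.
Final offense level: 28.
Criminal history: 9 prior points → Category 2 (7-10).
Level 28 falls in the 27-28 band.
Grid: Level 27-28 × Category 2 = 1140-1410 days.

1140-1410 days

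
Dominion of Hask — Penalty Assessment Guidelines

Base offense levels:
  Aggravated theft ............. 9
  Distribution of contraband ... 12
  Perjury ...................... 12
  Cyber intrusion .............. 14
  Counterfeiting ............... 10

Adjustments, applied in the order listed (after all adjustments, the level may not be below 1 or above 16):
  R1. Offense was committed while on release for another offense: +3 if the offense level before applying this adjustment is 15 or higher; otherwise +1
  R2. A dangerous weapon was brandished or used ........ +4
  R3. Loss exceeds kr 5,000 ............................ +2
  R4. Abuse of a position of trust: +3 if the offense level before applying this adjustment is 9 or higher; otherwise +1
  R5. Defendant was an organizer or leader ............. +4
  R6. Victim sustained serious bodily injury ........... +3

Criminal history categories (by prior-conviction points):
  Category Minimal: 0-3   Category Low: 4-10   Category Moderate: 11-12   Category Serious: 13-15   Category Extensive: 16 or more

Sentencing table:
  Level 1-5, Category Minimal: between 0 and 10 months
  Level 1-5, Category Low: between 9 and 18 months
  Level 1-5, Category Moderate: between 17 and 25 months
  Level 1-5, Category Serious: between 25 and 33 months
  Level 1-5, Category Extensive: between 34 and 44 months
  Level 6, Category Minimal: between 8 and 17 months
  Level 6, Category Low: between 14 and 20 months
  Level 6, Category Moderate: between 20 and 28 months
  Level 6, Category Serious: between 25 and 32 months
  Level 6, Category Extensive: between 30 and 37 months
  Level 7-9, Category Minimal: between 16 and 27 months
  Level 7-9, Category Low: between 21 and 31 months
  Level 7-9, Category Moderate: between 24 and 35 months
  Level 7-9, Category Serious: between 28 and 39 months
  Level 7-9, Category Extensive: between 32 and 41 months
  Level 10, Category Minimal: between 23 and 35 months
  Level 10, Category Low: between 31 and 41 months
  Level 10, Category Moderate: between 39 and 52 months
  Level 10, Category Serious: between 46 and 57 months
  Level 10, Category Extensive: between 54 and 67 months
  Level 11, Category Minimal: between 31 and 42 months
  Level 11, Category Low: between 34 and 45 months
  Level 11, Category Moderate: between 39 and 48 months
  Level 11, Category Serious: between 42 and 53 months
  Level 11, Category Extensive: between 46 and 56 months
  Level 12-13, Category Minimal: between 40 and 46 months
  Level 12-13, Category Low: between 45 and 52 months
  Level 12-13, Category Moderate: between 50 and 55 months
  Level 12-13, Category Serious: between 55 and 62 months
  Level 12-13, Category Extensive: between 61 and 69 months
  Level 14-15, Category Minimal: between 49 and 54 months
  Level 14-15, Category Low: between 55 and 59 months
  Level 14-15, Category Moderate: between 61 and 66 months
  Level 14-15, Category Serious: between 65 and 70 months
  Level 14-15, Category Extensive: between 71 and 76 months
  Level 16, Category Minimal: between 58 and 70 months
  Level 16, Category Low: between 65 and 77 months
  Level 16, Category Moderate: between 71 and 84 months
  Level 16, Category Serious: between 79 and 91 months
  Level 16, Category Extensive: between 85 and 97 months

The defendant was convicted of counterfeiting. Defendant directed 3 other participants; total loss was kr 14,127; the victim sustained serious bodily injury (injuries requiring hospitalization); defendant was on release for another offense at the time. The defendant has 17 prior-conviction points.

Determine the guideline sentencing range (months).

85-97 months

Base offense level for counterfeiting: 10.
R1 applies (level before this adjustment is 10 < 15, so +1): 10 + 1 = 11.
R3 applies: 11 + 2 = 13.
R4 does not apply.
R5 applies: 13 + 4 = 17.
R6 applies: 17 + 3 = 20.
Level 20 exceeds the maximum of 16; capped at 16.
Final offense level: 16.
Criminal history: 17 prior points → Category Extensive (16+).
Level 16 falls in the 16 band.
Grid: Level 16 × Category Extensive = 85-97 months.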